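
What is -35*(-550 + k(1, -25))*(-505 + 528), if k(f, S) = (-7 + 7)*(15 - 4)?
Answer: 442750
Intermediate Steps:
k(f, S) = 0 (k(f, S) = 0*11 = 0)
-35*(-550 + k(1, -25))*(-505 + 528) = -35*(-550 + 0)*(-505 + 528) = -(-19250)*23 = -35*(-12650) = 442750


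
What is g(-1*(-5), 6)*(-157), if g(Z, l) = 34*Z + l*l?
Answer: -32342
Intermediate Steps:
g(Z, l) = l**2 + 34*Z (g(Z, l) = 34*Z + l**2 = l**2 + 34*Z)
g(-1*(-5), 6)*(-157) = (6**2 + 34*(-1*(-5)))*(-157) = (36 + 34*5)*(-157) = (36 + 170)*(-157) = 206*(-157) = -32342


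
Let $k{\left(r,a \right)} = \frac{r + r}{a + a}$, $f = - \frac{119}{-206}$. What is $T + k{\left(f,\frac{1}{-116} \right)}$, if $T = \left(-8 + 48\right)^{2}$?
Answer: $\frac{157898}{103} \approx 1533.0$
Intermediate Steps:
$f = \frac{119}{206}$ ($f = \left(-119\right) \left(- \frac{1}{206}\right) = \frac{119}{206} \approx 0.57767$)
$k{\left(r,a \right)} = \frac{r}{a}$ ($k{\left(r,a \right)} = \frac{2 r}{2 a} = 2 r \frac{1}{2 a} = \frac{r}{a}$)
$T = 1600$ ($T = 40^{2} = 1600$)
$T + k{\left(f,\frac{1}{-116} \right)} = 1600 + \frac{119}{206 \frac{1}{-116}} = 1600 + \frac{119}{206 \left(- \frac{1}{116}\right)} = 1600 + \frac{119}{206} \left(-116\right) = 1600 - \frac{6902}{103} = \frac{157898}{103}$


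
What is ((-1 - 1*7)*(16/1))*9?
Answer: -1152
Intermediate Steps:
((-1 - 1*7)*(16/1))*9 = ((-1 - 7)*(16*1))*9 = -8*16*9 = -128*9 = -1152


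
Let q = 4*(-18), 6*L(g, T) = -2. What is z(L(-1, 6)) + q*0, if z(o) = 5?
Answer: 5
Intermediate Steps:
L(g, T) = -⅓ (L(g, T) = (⅙)*(-2) = -⅓)
q = -72
z(L(-1, 6)) + q*0 = 5 - 72*0 = 5 + 0 = 5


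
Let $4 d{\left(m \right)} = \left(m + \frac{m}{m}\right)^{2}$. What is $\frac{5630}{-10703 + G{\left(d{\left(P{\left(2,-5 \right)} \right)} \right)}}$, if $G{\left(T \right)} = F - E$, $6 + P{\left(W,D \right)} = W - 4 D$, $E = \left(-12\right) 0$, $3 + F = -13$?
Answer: $- \frac{5630}{10719} \approx -0.52524$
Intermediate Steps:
$F = -16$ ($F = -3 - 13 = -16$)
$E = 0$
$P{\left(W,D \right)} = -6 + W - 4 D$ ($P{\left(W,D \right)} = -6 - \left(- W + 4 D\right) = -6 + W - 4 D$)
$d{\left(m \right)} = \frac{\left(1 + m\right)^{2}}{4}$ ($d{\left(m \right)} = \frac{\left(m + \frac{m}{m}\right)^{2}}{4} = \frac{\left(m + 1\right)^{2}}{4} = \frac{\left(1 + m\right)^{2}}{4}$)
$G{\left(T \right)} = -16$ ($G{\left(T \right)} = -16 - 0 = -16 + 0 = -16$)
$\frac{5630}{-10703 + G{\left(d{\left(P{\left(2,-5 \right)} \right)} \right)}} = \frac{5630}{-10703 - 16} = \frac{5630}{-10719} = 5630 \left(- \frac{1}{10719}\right) = - \frac{5630}{10719}$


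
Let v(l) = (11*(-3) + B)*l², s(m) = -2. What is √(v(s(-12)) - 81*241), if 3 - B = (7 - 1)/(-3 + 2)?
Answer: I*√19617 ≈ 140.06*I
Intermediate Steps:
B = 9 (B = 3 - (7 - 1)/(-3 + 2) = 3 - 6/(-1) = 3 - 6*(-1) = 3 - 1*(-6) = 3 + 6 = 9)
v(l) = -24*l² (v(l) = (11*(-3) + 9)*l² = (-33 + 9)*l² = -24*l²)
√(v(s(-12)) - 81*241) = √(-24*(-2)² - 81*241) = √(-24*4 - 1*19521) = √(-96 - 19521) = √(-19617) = I*√19617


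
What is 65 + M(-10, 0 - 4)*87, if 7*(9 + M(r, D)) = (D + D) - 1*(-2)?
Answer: -5548/7 ≈ -792.57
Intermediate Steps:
M(r, D) = -61/7 + 2*D/7 (M(r, D) = -9 + ((D + D) - 1*(-2))/7 = -9 + (2*D + 2)/7 = -9 + (2 + 2*D)/7 = -9 + (2/7 + 2*D/7) = -61/7 + 2*D/7)
65 + M(-10, 0 - 4)*87 = 65 + (-61/7 + 2*(0 - 4)/7)*87 = 65 + (-61/7 + (2/7)*(-4))*87 = 65 + (-61/7 - 8/7)*87 = 65 - 69/7*87 = 65 - 6003/7 = -5548/7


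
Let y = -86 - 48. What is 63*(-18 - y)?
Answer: 7308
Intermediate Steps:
y = -134
63*(-18 - y) = 63*(-18 - 1*(-134)) = 63*(-18 + 134) = 63*116 = 7308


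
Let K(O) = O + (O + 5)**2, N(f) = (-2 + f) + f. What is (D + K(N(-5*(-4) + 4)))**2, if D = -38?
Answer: 6806881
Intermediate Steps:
N(f) = -2 + 2*f
K(O) = O + (5 + O)**2
(D + K(N(-5*(-4) + 4)))**2 = (-38 + ((-2 + 2*(-5*(-4) + 4)) + (5 + (-2 + 2*(-5*(-4) + 4)))**2))**2 = (-38 + ((-2 + 2*(20 + 4)) + (5 + (-2 + 2*(20 + 4)))**2))**2 = (-38 + ((-2 + 2*24) + (5 + (-2 + 2*24))**2))**2 = (-38 + ((-2 + 48) + (5 + (-2 + 48))**2))**2 = (-38 + (46 + (5 + 46)**2))**2 = (-38 + (46 + 51**2))**2 = (-38 + (46 + 2601))**2 = (-38 + 2647)**2 = 2609**2 = 6806881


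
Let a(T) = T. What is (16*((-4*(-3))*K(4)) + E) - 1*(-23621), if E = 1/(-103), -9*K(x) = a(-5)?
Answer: 7331846/309 ≈ 23728.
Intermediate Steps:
K(x) = 5/9 (K(x) = -⅑*(-5) = 5/9)
E = -1/103 ≈ -0.0097087
(16*((-4*(-3))*K(4)) + E) - 1*(-23621) = (16*(-4*(-3)*(5/9)) - 1/103) - 1*(-23621) = (16*(12*(5/9)) - 1/103) + 23621 = (16*(20/3) - 1/103) + 23621 = (320/3 - 1/103) + 23621 = 32957/309 + 23621 = 7331846/309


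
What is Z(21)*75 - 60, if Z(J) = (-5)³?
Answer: -9435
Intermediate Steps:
Z(J) = -125
Z(21)*75 - 60 = -125*75 - 60 = -9375 - 60 = -9435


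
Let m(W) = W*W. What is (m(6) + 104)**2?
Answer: 19600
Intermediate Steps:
m(W) = W**2
(m(6) + 104)**2 = (6**2 + 104)**2 = (36 + 104)**2 = 140**2 = 19600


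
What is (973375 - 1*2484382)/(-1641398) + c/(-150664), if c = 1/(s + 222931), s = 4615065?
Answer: 550695438259974005/598217209430791456 ≈ 0.92056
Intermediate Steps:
c = 1/4837996 (c = 1/(4615065 + 222931) = 1/4837996 ≈ 2.0670e-7)
(973375 - 1*2484382)/(-1641398) + c/(-150664) = (973375 - 1*2484382)/(-1641398) + (1/4837996)/(-150664) = (973375 - 2484382)*(-1/1641398) + (1/4837996)*(-1/150664) = -1511007*(-1/1641398) - 1/728911829344 = 1511007/1641398 - 1/728911829344 = 550695438259974005/598217209430791456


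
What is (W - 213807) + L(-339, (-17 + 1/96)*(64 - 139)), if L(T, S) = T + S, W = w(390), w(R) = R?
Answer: -6799417/32 ≈ -2.1248e+5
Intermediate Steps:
W = 390
L(T, S) = S + T
(W - 213807) + L(-339, (-17 + 1/96)*(64 - 139)) = (390 - 213807) + ((-17 + 1/96)*(64 - 139) - 339) = -213417 + ((-17 + 1/96)*(-75) - 339) = -213417 + (-1631/96*(-75) - 339) = -213417 + (40775/32 - 339) = -213417 + 29927/32 = -6799417/32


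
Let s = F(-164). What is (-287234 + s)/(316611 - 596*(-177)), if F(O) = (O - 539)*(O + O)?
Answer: -5150/38373 ≈ -0.13421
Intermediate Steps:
F(O) = 2*O*(-539 + O) (F(O) = (-539 + O)*(2*O) = 2*O*(-539 + O))
s = 230584 (s = 2*(-164)*(-539 - 164) = 2*(-164)*(-703) = 230584)
(-287234 + s)/(316611 - 596*(-177)) = (-287234 + 230584)/(316611 - 596*(-177)) = -56650/(316611 + 105492) = -56650/422103 = -56650*1/422103 = -5150/38373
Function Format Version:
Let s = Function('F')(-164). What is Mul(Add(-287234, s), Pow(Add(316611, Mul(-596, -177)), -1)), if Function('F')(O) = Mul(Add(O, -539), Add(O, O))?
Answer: Rational(-5150, 38373) ≈ -0.13421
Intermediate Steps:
Function('F')(O) = Mul(2, O, Add(-539, O)) (Function('F')(O) = Mul(Add(-539, O), Mul(2, O)) = Mul(2, O, Add(-539, O)))
s = 230584 (s = Mul(2, -164, Add(-539, -164)) = Mul(2, -164, -703) = 230584)
Mul(Add(-287234, s), Pow(Add(316611, Mul(-596, -177)), -1)) = Mul(Add(-287234, 230584), Pow(Add(316611, Mul(-596, -177)), -1)) = Mul(-56650, Pow(Add(316611, 105492), -1)) = Mul(-56650, Pow(422103, -1)) = Mul(-56650, Rational(1, 422103)) = Rational(-5150, 38373)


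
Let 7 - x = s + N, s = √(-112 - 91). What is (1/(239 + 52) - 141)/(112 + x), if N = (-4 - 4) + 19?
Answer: -1477080/1151099 - 41030*I*√203/3453297 ≈ -1.2832 - 0.16928*I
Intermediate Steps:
N = 11 (N = -8 + 19 = 11)
s = I*√203 (s = √(-203) = I*√203 ≈ 14.248*I)
x = -4 - I*√203 (x = 7 - (I*√203 + 11) = 7 - (11 + I*√203) = 7 + (-11 - I*√203) = -4 - I*√203 ≈ -4.0 - 14.248*I)
(1/(239 + 52) - 141)/(112 + x) = (1/(239 + 52) - 141)/(112 + (-4 - I*√203)) = (1/291 - 141)/(108 - I*√203) = -41030/(291*(108 - I*√203))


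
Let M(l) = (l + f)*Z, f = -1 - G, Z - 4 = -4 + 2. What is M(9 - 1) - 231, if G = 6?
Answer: -229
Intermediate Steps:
Z = 2 (Z = 4 + (-4 + 2) = 4 - 2 = 2)
f = -7 (f = -1 - 1*6 = -1 - 6 = -7)
M(l) = -14 + 2*l (M(l) = (l - 7)*2 = (-7 + l)*2 = -14 + 2*l)
M(9 - 1) - 231 = (-14 + 2*(9 - 1)) - 231 = (-14 + 2*8) - 231 = (-14 + 16) - 231 = 2 - 231 = -229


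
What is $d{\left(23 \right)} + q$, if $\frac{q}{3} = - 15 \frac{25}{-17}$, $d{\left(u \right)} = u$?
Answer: $\frac{1516}{17} \approx 89.177$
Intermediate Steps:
$q = \frac{1125}{17}$ ($q = 3 \left(- 15 \frac{25}{-17}\right) = 3 \left(- 15 \cdot 25 \left(- \frac{1}{17}\right)\right) = 3 \left(\left(-15\right) \left(- \frac{25}{17}\right)\right) = 3 \cdot \frac{375}{17} = \frac{1125}{17} \approx 66.177$)
$d{\left(23 \right)} + q = 23 + \frac{1125}{17} = \frac{1516}{17}$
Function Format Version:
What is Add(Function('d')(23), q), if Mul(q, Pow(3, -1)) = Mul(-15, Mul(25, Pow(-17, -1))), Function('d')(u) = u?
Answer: Rational(1516, 17) ≈ 89.177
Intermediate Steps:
q = Rational(1125, 17) (q = Mul(3, Mul(-15, Mul(25, Pow(-17, -1)))) = Mul(3, Mul(-15, Mul(25, Rational(-1, 17)))) = Mul(3, Mul(-15, Rational(-25, 17))) = Mul(3, Rational(375, 17)) = Rational(1125, 17) ≈ 66.177)
Add(Function('d')(23), q) = Add(23, Rational(1125, 17)) = Rational(1516, 17)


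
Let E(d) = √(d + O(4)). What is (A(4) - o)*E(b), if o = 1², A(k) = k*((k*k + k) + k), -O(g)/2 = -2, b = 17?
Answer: 95*√21 ≈ 435.34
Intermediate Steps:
O(g) = 4 (O(g) = -2*(-2) = 4)
E(d) = √(4 + d) (E(d) = √(d + 4) = √(4 + d))
A(k) = k*(k² + 2*k) (A(k) = k*((k² + k) + k) = k*((k + k²) + k) = k*(k² + 2*k))
o = 1
(A(4) - o)*E(b) = (4²*(2 + 4) - 1*1)*√(4 + 17) = (16*6 - 1)*√21 = (96 - 1)*√21 = 95*√21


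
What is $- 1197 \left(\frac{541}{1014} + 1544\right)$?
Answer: $- \frac{624896643}{338} \approx -1.8488 \cdot 10^{6}$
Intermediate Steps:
$- 1197 \left(\frac{541}{1014} + 1544\right) = \left(-1197\right) \frac{1566157}{1014} = - \frac{624896643}{338}$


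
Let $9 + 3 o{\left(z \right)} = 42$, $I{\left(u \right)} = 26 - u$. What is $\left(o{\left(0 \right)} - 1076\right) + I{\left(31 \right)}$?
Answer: $-1070$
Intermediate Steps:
$o{\left(z \right)} = 11$ ($o{\left(z \right)} = -3 + \frac{1}{3} \cdot 42 = -3 + 14 = 11$)
$\left(o{\left(0 \right)} - 1076\right) + I{\left(31 \right)} = \left(11 - 1076\right) + \left(26 - 31\right) = -1065 + \left(26 - 31\right) = -1065 - 5 = -1070$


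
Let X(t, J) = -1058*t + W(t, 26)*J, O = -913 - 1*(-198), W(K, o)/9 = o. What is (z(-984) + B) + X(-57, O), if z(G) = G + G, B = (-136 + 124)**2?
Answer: -108828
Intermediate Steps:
W(K, o) = 9*o
O = -715 (O = -913 + 198 = -715)
X(t, J) = -1058*t + 234*J (X(t, J) = -1058*t + (9*26)*J = -1058*t + 234*J)
B = 144 (B = (-12)**2 = 144)
z(G) = 2*G
(z(-984) + B) + X(-57, O) = (2*(-984) + 144) + (-1058*(-57) + 234*(-715)) = (-1968 + 144) + (60306 - 167310) = -1824 - 107004 = -108828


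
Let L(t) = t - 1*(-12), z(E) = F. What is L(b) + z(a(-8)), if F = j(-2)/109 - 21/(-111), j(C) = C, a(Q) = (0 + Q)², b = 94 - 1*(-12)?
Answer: 476583/4033 ≈ 118.17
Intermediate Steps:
b = 106 (b = 94 + 12 = 106)
a(Q) = Q²
F = 689/4033 (F = -2/109 - 21/(-111) = -2*1/109 - 21*(-1/111) = -2/109 + 7/37 = 689/4033 ≈ 0.17084)
z(E) = 689/4033
L(t) = 12 + t (L(t) = t + 12 = 12 + t)
L(b) + z(a(-8)) = (12 + 106) + 689/4033 = 118 + 689/4033 = 476583/4033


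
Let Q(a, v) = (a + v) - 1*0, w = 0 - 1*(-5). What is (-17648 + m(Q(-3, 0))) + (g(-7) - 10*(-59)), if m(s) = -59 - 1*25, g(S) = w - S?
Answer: -17130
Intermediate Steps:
w = 5 (w = 0 + 5 = 5)
g(S) = 5 - S
Q(a, v) = a + v (Q(a, v) = (a + v) + 0 = a + v)
m(s) = -84 (m(s) = -59 - 25 = -84)
(-17648 + m(Q(-3, 0))) + (g(-7) - 10*(-59)) = (-17648 - 84) + ((5 - 1*(-7)) - 10*(-59)) = -17732 + ((5 + 7) + 590) = -17732 + (12 + 590) = -17732 + 602 = -17130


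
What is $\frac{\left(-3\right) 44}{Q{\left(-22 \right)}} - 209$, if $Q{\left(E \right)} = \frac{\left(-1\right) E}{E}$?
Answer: $-77$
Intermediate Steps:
$Q{\left(E \right)} = -1$
$\frac{\left(-3\right) 44}{Q{\left(-22 \right)}} - 209 = \frac{\left(-3\right) 44}{-1} - 209 = \left(-132\right) \left(-1\right) - 209 = 132 - 209 = -77$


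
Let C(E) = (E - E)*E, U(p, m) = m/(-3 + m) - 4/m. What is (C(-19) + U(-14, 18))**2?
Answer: 1936/2025 ≈ 0.95605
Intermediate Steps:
U(p, m) = -4/m + m/(-3 + m)
C(E) = 0 (C(E) = 0*E = 0)
(C(-19) + U(-14, 18))**2 = (0 + (12 + 18**2 - 4*18)/(18*(-3 + 18)))**2 = (0 + (1/18)*(12 + 324 - 72)/15)**2 = (0 + (1/18)*(1/15)*264)**2 = (0 + 44/45)**2 = (44/45)**2 = 1936/2025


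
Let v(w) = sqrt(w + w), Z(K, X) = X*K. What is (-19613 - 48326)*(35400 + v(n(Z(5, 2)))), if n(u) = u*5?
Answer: -2405719990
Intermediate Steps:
Z(K, X) = K*X
n(u) = 5*u
v(w) = sqrt(2)*sqrt(w) (v(w) = sqrt(2*w) = sqrt(2)*sqrt(w))
(-19613 - 48326)*(35400 + v(n(Z(5, 2)))) = (-19613 - 48326)*(35400 + sqrt(2)*sqrt(5*(5*2))) = -67939*(35400 + sqrt(2)*sqrt(5*10)) = -67939*(35400 + sqrt(2)*sqrt(50)) = -67939*(35400 + sqrt(2)*(5*sqrt(2))) = -67939*(35400 + 10) = -67939*35410 = -2405719990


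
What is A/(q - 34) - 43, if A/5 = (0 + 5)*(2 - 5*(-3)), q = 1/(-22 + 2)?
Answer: -37783/681 ≈ -55.482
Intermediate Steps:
q = -1/20 (q = 1/(-20) = -1/20 ≈ -0.050000)
A = 425 (A = 5*((0 + 5)*(2 - 5*(-3))) = 5*(5*(2 + 15)) = 5*(5*17) = 5*85 = 425)
A/(q - 34) - 43 = 425/(-1/20 - 34) - 43 = 425/(-681/20) - 43 = 425*(-20/681) - 43 = -8500/681 - 43 = -37783/681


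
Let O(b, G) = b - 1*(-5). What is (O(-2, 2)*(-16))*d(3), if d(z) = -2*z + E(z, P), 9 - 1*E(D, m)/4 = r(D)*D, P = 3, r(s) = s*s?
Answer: 3744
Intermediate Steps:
r(s) = s²
E(D, m) = 36 - 4*D³ (E(D, m) = 36 - 4*D²*D = 36 - 4*D³)
d(z) = 36 - 4*z³ - 2*z (d(z) = -2*z + (36 - 4*z³) = 36 - 4*z³ - 2*z)
O(b, G) = 5 + b (O(b, G) = b + 5 = 5 + b)
(O(-2, 2)*(-16))*d(3) = ((5 - 2)*(-16))*(36 - 4*3³ - 2*3) = (3*(-16))*(36 - 4*27 - 6) = -48*(36 - 108 - 6) = -48*(-78) = 3744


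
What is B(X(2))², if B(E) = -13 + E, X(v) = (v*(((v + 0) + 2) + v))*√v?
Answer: 457 - 312*√2 ≈ 15.765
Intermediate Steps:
X(v) = v^(3/2)*(2 + 2*v) (X(v) = (v*((v + 2) + v))*√v = (v*((2 + v) + v))*√v = (v*(2 + 2*v))*√v = v^(3/2)*(2 + 2*v))
B(X(2))² = (-13 + 2*2^(3/2)*(1 + 2))² = (-13 + 2*(2*√2)*3)² = (-13 + 12*√2)²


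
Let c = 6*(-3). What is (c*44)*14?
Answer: -11088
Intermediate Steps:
c = -18
(c*44)*14 = -18*44*14 = -792*14 = -11088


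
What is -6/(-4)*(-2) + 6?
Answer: 3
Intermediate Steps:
-6/(-4)*(-2) + 6 = -6*(-¼)*(-2) + 6 = (3/2)*(-2) + 6 = -3 + 6 = 3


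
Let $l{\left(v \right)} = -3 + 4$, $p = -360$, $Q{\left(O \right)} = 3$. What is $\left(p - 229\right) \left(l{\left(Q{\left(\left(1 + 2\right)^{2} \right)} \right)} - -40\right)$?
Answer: $-24149$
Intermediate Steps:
$l{\left(v \right)} = 1$
$\left(p - 229\right) \left(l{\left(Q{\left(\left(1 + 2\right)^{2} \right)} \right)} - -40\right) = \left(-360 - 229\right) \left(1 - -40\right) = - 589 \left(1 + 40\right) = \left(-589\right) 41 = -24149$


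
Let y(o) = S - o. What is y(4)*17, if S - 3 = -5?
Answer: -102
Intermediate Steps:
S = -2 (S = 3 - 5 = -2)
y(o) = -2 - o
y(4)*17 = (-2 - 1*4)*17 = (-2 - 4)*17 = -6*17 = -102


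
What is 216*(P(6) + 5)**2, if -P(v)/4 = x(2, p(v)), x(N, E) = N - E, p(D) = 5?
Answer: 62424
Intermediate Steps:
P(v) = 12 (P(v) = -4*(2 - 1*5) = -4*(2 - 5) = -4*(-3) = 12)
216*(P(6) + 5)**2 = 216*(12 + 5)**2 = 216*17**2 = 216*289 = 62424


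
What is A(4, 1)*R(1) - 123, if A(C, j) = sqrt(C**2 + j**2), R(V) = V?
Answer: -123 + sqrt(17) ≈ -118.88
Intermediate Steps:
A(4, 1)*R(1) - 123 = sqrt(4**2 + 1**2)*1 - 123 = sqrt(16 + 1)*1 - 123 = sqrt(17)*1 - 123 = sqrt(17) - 123 = -123 + sqrt(17)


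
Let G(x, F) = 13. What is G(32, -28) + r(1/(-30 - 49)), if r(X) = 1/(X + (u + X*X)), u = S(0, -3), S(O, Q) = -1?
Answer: 75906/6319 ≈ 12.012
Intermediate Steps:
u = -1
r(X) = 1/(-1 + X + X²) (r(X) = 1/(X + (-1 + X*X)) = 1/(X + (-1 + X²)) = 1/(-1 + X + X²))
G(32, -28) + r(1/(-30 - 49)) = 13 + 1/(-1 + 1/(-30 - 49) + (1/(-30 - 49))²) = 13 + 1/(-1 + 1/(-79) + (1/(-79))²) = 13 + 1/(-1 - 1/79 + (-1/79)²) = 13 + 1/(-1 - 1/79 + 1/6241) = 13 + 1/(-6319/6241) = 13 - 6241/6319 = 75906/6319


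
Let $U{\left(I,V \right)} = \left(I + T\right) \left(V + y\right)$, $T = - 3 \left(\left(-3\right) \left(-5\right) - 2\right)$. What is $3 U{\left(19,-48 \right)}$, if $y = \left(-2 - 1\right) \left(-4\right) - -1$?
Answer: $2100$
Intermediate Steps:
$T = -39$ ($T = - 3 \left(15 - 2\right) = \left(-3\right) 13 = -39$)
$y = 13$ ($y = \left(-3\right) \left(-4\right) + 1 = 12 + 1 = 13$)
$U{\left(I,V \right)} = \left(-39 + I\right) \left(13 + V\right)$ ($U{\left(I,V \right)} = \left(I - 39\right) \left(V + 13\right) = \left(-39 + I\right) \left(13 + V\right)$)
$3 U{\left(19,-48 \right)} = 3 \left(-507 - -1872 + 13 \cdot 19 + 19 \left(-48\right)\right) = 3 \left(-507 + 1872 + 247 - 912\right) = 3 \cdot 700 = 2100$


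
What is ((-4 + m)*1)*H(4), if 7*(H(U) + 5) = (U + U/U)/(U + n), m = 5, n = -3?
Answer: -30/7 ≈ -4.2857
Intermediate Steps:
H(U) = -5 + (1 + U)/(7*(-3 + U)) (H(U) = -5 + ((U + U/U)/(U - 3))/7 = -5 + ((U + 1)/(-3 + U))/7 = -5 + ((1 + U)/(-3 + U))/7 = -5 + (1 + U)/(7*(-3 + U)))
((-4 + m)*1)*H(4) = ((-4 + 5)*1)*(2*(53 - 17*4)/(7*(-3 + 4))) = (1*1)*((2/7)*(53 - 68)/1) = 1*((2/7)*1*(-15)) = 1*(-30/7) = -30/7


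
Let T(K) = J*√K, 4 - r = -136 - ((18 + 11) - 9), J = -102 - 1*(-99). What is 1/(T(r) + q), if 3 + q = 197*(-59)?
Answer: -5813/67581218 + 3*√10/33790609 ≈ -8.5734e-5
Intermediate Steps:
J = -3 (J = -102 + 99 = -3)
q = -11626 (q = -3 + 197*(-59) = -3 - 11623 = -11626)
r = 160 (r = 4 - (-136 - ((18 + 11) - 9)) = 4 - (-136 - (29 - 9)) = 4 - (-136 - 1*20) = 4 - (-136 - 20) = 4 - 1*(-156) = 4 + 156 = 160)
T(K) = -3*√K
1/(T(r) + q) = 1/(-12*√10 - 11626) = 1/(-11626 - 12*√10)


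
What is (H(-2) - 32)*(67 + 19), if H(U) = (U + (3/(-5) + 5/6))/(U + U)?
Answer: -162841/60 ≈ -2714.0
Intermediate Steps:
H(U) = (7/30 + U)/(2*U) (H(U) = (U + (3*(-⅕) + 5*(⅙)))/((2*U)) = (U + (-⅗ + ⅚))*(1/(2*U)) = (U + 7/30)*(1/(2*U)) = (7/30 + U)*(1/(2*U)) = (7/30 + U)/(2*U))
(H(-2) - 32)*(67 + 19) = ((1/60)*(7 + 30*(-2))/(-2) - 32)*(67 + 19) = ((1/60)*(-½)*(7 - 60) - 32)*86 = ((1/60)*(-½)*(-53) - 32)*86 = (53/120 - 32)*86 = -3787/120*86 = -162841/60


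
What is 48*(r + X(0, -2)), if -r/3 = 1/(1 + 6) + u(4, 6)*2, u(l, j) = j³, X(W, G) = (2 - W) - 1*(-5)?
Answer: -433248/7 ≈ -61893.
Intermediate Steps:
X(W, G) = 7 - W (X(W, G) = (2 - W) + 5 = 7 - W)
r = -9075/7 (r = -3*(1/(1 + 6) + 6³*2) = -3*(1/7 + 216*2) = -3*(⅐ + 432) = -3*3025/7 = -9075/7 ≈ -1296.4)
48*(r + X(0, -2)) = 48*(-9075/7 + (7 - 1*0)) = 48*(-9075/7 + (7 + 0)) = 48*(-9075/7 + 7) = 48*(-9026/7) = -433248/7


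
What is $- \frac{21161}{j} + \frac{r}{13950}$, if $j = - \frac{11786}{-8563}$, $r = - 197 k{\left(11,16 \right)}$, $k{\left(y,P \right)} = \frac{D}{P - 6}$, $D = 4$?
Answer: $- \frac{6319409621467}{411036750} \approx -15374.0$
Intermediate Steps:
$k{\left(y,P \right)} = \frac{4}{-6 + P}$ ($k{\left(y,P \right)} = \frac{4}{P - 6} = \frac{4}{-6 + P}$)
$r = - \frac{394}{5}$ ($r = - 197 \frac{4}{-6 + 16} = - 197 \cdot \frac{4}{10} = - 197 \cdot 4 \cdot \frac{1}{10} = \left(-197\right) \frac{2}{5} = - \frac{394}{5} \approx -78.8$)
$j = \frac{11786}{8563}$ ($j = \left(-11786\right) \left(- \frac{1}{8563}\right) = \frac{11786}{8563} \approx 1.3764$)
$- \frac{21161}{j} + \frac{r}{13950} = - \frac{21161}{\frac{11786}{8563}} - \frac{394}{5 \cdot 13950} = \left(-21161\right) \frac{8563}{11786} - \frac{197}{34875} = - \frac{181201643}{11786} - \frac{197}{34875} = - \frac{6319409621467}{411036750}$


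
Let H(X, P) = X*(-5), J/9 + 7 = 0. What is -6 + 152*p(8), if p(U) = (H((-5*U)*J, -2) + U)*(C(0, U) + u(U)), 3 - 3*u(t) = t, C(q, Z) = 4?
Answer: -13397906/3 ≈ -4.4660e+6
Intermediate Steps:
J = -63 (J = -63 + 9*0 = -63 + 0 = -63)
u(t) = 1 - t/3
H(X, P) = -5*X
p(U) = -1574*U*(5 - U/3) (p(U) = (-5*(-5*U)*(-63) + U)*(4 + (1 - U/3)) = (-1575*U + U)*(5 - U/3) = (-1574*U)*(5 - U/3) = -1574*U*(5 - U/3))
-6 + 152*p(8) = -6 + 152*((1574/3)*8*(-15 + 8)) = -6 + 152*((1574/3)*8*(-7)) = -6 + 152*(-88144/3) = -6 - 13397888/3 = -13397906/3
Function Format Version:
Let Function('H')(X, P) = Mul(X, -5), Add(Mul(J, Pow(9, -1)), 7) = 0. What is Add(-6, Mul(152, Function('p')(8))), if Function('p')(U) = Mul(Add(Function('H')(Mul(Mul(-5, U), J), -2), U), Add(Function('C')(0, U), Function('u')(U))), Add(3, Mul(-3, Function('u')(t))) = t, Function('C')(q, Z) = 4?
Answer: Rational(-13397906, 3) ≈ -4.4660e+6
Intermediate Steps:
J = -63 (J = Add(-63, Mul(9, 0)) = Add(-63, 0) = -63)
Function('u')(t) = Add(1, Mul(Rational(-1, 3), t))
Function('H')(X, P) = Mul(-5, X)
Function('p')(U) = Mul(-1574, U, Add(5, Mul(Rational(-1, 3), U))) (Function('p')(U) = Mul(Add(Mul(-5, Mul(Mul(-5, U), -63)), U), Add(4, Add(1, Mul(Rational(-1, 3), U)))) = Mul(Add(Mul(-5, Mul(315, U)), U), Add(5, Mul(Rational(-1, 3), U))) = Mul(Add(Mul(-1575, U), U), Add(5, Mul(Rational(-1, 3), U))) = Mul(Mul(-1574, U), Add(5, Mul(Rational(-1, 3), U))) = Mul(-1574, U, Add(5, Mul(Rational(-1, 3), U))))
Add(-6, Mul(152, Function('p')(8))) = Add(-6, Mul(152, Mul(Rational(1574, 3), 8, Add(-15, 8)))) = Add(-6, Mul(152, Mul(Rational(1574, 3), 8, -7))) = Add(-6, Mul(152, Rational(-88144, 3))) = Add(-6, Rational(-13397888, 3)) = Rational(-13397906, 3)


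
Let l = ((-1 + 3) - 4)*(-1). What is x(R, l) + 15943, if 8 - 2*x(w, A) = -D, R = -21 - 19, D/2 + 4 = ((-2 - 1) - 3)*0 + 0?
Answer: 15943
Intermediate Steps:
l = 2 (l = (2 - 4)*(-1) = -2*(-1) = 2)
D = -8 (D = -8 + 2*(((-2 - 1) - 3)*0 + 0) = -8 + 2*((-3 - 3)*0 + 0) = -8 + 2*(-6*0 + 0) = -8 + 2*(0 + 0) = -8 + 2*0 = -8 + 0 = -8)
R = -40
x(w, A) = 0 (x(w, A) = 4 - (-1)*(-8)/2 = 4 - ½*8 = 4 - 4 = 0)
x(R, l) + 15943 = 0 + 15943 = 15943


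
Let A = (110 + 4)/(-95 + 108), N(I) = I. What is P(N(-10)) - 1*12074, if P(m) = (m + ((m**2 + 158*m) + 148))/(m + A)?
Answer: -87869/8 ≈ -10984.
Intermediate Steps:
A = 114/13 ≈ 8.7692
P(m) = (148 + m**2 + 159*m)/(114/13 + m) (P(m) = (m + ((m**2 + 158*m) + 148))/(m + 114/13) = (m + (148 + m**2 + 158*m))/(114/13 + m) = (148 + m**2 + 159*m)/(114/13 + m))
P(N(-10)) - 1*12074 = 13*(148 + (-10)**2 + 159*(-10))/(114 + 13*(-10)) - 1*12074 = 13*(148 + 100 - 1590)/(114 - 130) - 12074 = 13*(-1342)/(-16) - 12074 = 13*(-1/16)*(-1342) - 12074 = 8723/8 - 12074 = -87869/8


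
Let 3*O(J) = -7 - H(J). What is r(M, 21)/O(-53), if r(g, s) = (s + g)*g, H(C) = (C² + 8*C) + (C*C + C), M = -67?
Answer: -1541/858 ≈ -1.7960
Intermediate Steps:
H(C) = 2*C² + 9*C (H(C) = (C² + 8*C) + (C² + C) = (C² + 8*C) + (C + C²) = 2*C² + 9*C)
r(g, s) = g*(g + s) (r(g, s) = (g + s)*g = g*(g + s))
O(J) = -7/3 - J*(9 + 2*J)/3 (O(J) = (-7 - J*(9 + 2*J))/3 = -7/3 - J*(9 + 2*J)/3)
r(M, 21)/O(-53) = (-67*(-67 + 21))/(-7/3 - ⅓*(-53)*(9 + 2*(-53))) = (-67*(-46))/(-7/3 - ⅓*(-53)*(9 - 106)) = 3082/(-7/3 - ⅓*(-53)*(-97)) = 3082/(-7/3 - 5141/3) = 3082/(-1716) = 3082*(-1/1716) = -1541/858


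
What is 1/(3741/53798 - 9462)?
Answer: -53798/509032935 ≈ -0.00010569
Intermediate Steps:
1/(3741/53798 - 9462) = 1/(-509032935/53798) = -53798/509032935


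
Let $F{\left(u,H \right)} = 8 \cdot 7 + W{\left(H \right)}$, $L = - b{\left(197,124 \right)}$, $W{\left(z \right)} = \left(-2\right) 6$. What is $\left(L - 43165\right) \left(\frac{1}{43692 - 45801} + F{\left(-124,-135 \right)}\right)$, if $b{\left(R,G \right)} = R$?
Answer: $- \frac{1341258930}{703} \approx -1.9079 \cdot 10^{6}$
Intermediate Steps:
$W{\left(z \right)} = -12$
$L = -197$ ($L = \left(-1\right) 197 = -197$)
$F{\left(u,H \right)} = 44$ ($F{\left(u,H \right)} = 8 \cdot 7 - 12 = 56 - 12 = 44$)
$\left(L - 43165\right) \left(\frac{1}{43692 - 45801} + F{\left(-124,-135 \right)}\right) = \left(-197 - 43165\right) \left(\frac{1}{43692 - 45801} + 44\right) = - 43362 \left(\frac{1}{-2109} + 44\right) = - 43362 \left(- \frac{1}{2109} + 44\right) = \left(-43362\right) \frac{92795}{2109} = - \frac{1341258930}{703}$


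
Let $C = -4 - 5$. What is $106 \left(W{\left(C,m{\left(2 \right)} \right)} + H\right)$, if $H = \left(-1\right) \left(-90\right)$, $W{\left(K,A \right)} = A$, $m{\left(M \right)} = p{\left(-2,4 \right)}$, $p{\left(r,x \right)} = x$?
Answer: $9964$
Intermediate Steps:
$m{\left(M \right)} = 4$
$C = -9$
$H = 90$
$106 \left(W{\left(C,m{\left(2 \right)} \right)} + H\right) = 106 \left(4 + 90\right) = 106 \cdot 94 = 9964$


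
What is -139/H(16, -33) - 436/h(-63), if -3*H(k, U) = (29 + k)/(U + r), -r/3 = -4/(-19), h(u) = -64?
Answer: -463357/1520 ≈ -304.84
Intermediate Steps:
r = -12/19 (r = -(-3)*4/(-19) = -(-3)*4*(-1/19) = -(-3)*(-4)/19 = -3*4/19 = -12/19 ≈ -0.63158)
H(k, U) = -(29 + k)/(3*(-12/19 + U)) (H(k, U) = -(29 + k)/(3*(U - 12/19)) = -(29 + k)/(3*(-12/19 + U)))
-139/H(16, -33) - 436/h(-63) = -139*3*(-12 + 19*(-33))/(19*(-29 - 1*16)) - 436/(-64) = -139*3*(-12 - 627)/(19*(-29 - 16)) - 436*(-1/64) = -139/((19/3)*(-45)/(-639)) + 109/16 = -139/((19/3)*(-1/639)*(-45)) + 109/16 = -139/95/213 + 109/16 = -139*213/95 + 109/16 = -29607/95 + 109/16 = -463357/1520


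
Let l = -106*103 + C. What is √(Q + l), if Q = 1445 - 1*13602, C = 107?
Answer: 6*I*√638 ≈ 151.55*I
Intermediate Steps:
l = -10811 (l = -106*103 + 107 = -10918 + 107 = -10811)
Q = -12157 (Q = 1445 - 13602 = -12157)
√(Q + l) = √(-12157 - 10811) = √(-22968) = 6*I*√638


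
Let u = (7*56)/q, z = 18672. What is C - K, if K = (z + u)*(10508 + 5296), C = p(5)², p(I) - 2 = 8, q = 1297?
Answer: -382740763004/1297 ≈ -2.9510e+8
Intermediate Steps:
p(I) = 10 (p(I) = 2 + 8 = 10)
u = 392/1297 (u = (7*56)/1297 = 392*(1/1297) = 392/1297 ≈ 0.30224)
C = 100 (C = 10² = 100)
K = 382740892704/1297 (K = (18672 + 392/1297)*(10508 + 5296) = (24217976/1297)*15804 = 382740892704/1297 ≈ 2.9510e+8)
C - K = 100 - 1*382740892704/1297 = 100 - 382740892704/1297 = -382740763004/1297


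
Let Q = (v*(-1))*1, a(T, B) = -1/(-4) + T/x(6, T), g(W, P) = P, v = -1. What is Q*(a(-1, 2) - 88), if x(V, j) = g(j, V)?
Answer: -1055/12 ≈ -87.917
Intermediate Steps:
x(V, j) = V
a(T, B) = ¼ + T/6 (a(T, B) = -1/(-4) + T/6 = -1*(-¼) + T*(⅙) = ¼ + T/6)
Q = 1 (Q = -1*(-1)*1 = 1*1 = 1)
Q*(a(-1, 2) - 88) = 1*((¼ + (⅙)*(-1)) - 88) = 1*((¼ - ⅙) - 88) = 1*(1/12 - 88) = 1*(-1055/12) = -1055/12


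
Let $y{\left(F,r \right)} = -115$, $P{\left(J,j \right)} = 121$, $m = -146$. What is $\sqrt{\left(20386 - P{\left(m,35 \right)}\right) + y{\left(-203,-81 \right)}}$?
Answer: $5 \sqrt{806} \approx 141.95$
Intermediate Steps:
$\sqrt{\left(20386 - P{\left(m,35 \right)}\right) + y{\left(-203,-81 \right)}} = \sqrt{\left(20386 - 121\right) - 115} = \sqrt{20265 - 115} = \sqrt{20150} = 5 \sqrt{806}$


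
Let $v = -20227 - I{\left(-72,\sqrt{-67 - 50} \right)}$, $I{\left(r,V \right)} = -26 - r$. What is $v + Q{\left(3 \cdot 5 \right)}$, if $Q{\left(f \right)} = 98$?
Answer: $-20175$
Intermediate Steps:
$v = -20273$ ($v = -20227 - \left(-26 - -72\right) = -20227 - \left(-26 + 72\right) = -20227 - 46 = -20273$)
$v + Q{\left(3 \cdot 5 \right)} = -20273 + 98 = -20175$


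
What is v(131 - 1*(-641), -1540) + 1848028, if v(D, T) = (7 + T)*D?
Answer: 664552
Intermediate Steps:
v(D, T) = D*(7 + T)
v(131 - 1*(-641), -1540) + 1848028 = (131 - 1*(-641))*(7 - 1540) + 1848028 = (131 + 641)*(-1533) + 1848028 = 772*(-1533) + 1848028 = -1183476 + 1848028 = 664552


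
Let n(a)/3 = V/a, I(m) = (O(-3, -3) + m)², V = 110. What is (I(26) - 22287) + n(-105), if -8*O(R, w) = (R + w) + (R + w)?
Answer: -602949/28 ≈ -21534.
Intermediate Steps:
O(R, w) = -R/4 - w/4 (O(R, w) = -((R + w) + (R + w))/8 = -(2*R + 2*w)/8 = -R/4 - w/4)
I(m) = (3/2 + m)² (I(m) = ((-¼*(-3) - ¼*(-3)) + m)² = ((¾ + ¾) + m)² = (3/2 + m)²)
n(a) = 330/a (n(a) = 3*(110/a) = 330/a)
(I(26) - 22287) + n(-105) = ((3 + 2*26)²/4 - 22287) + 330/(-105) = ((3 + 52)²/4 - 22287) + 330*(-1/105) = ((¼)*55² - 22287) - 22/7 = ((¼)*3025 - 22287) - 22/7 = (3025/4 - 22287) - 22/7 = -86123/4 - 22/7 = -602949/28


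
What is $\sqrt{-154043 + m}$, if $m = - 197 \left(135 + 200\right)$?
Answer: $13 i \sqrt{1302} \approx 469.08 i$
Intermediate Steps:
$m = -65995$ ($m = \left(-197\right) 335 = -65995$)
$\sqrt{-154043 + m} = \sqrt{-154043 - 65995} = \sqrt{-220038} = 13 i \sqrt{1302}$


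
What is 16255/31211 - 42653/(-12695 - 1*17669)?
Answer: 1824809603/947690804 ≈ 1.9255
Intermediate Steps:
16255/31211 - 42653/(-12695 - 1*17669) = 16255*(1/31211) - 42653/(-12695 - 17669) = 16255/31211 - 42653/(-30364) = 16255/31211 - 42653*(-1/30364) = 16255/31211 + 42653/30364 = 1824809603/947690804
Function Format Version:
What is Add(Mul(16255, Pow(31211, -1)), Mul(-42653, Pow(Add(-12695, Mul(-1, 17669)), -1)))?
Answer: Rational(1824809603, 947690804) ≈ 1.9255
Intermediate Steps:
Add(Mul(16255, Pow(31211, -1)), Mul(-42653, Pow(Add(-12695, Mul(-1, 17669)), -1))) = Add(Mul(16255, Rational(1, 31211)), Mul(-42653, Pow(Add(-12695, -17669), -1))) = Add(Rational(16255, 31211), Mul(-42653, Pow(-30364, -1))) = Add(Rational(16255, 31211), Mul(-42653, Rational(-1, 30364))) = Add(Rational(16255, 31211), Rational(42653, 30364)) = Rational(1824809603, 947690804)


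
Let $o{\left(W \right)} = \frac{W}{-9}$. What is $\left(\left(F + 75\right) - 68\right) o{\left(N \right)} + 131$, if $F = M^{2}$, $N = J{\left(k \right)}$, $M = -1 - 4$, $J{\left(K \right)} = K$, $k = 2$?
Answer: $\frac{1115}{9} \approx 123.89$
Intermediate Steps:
$M = -5$ ($M = -1 + \left(-4 + 0\right) = -1 - 4 = -5$)
$N = 2$
$F = 25$ ($F = \left(-5\right)^{2} = 25$)
$o{\left(W \right)} = - \frac{W}{9}$ ($o{\left(W \right)} = W \left(- \frac{1}{9}\right) = - \frac{W}{9}$)
$\left(\left(F + 75\right) - 68\right) o{\left(N \right)} + 131 = \left(\left(25 + 75\right) - 68\right) \left(\left(- \frac{1}{9}\right) 2\right) + 131 = \left(100 - 68\right) \left(- \frac{2}{9}\right) + 131 = 32 \left(- \frac{2}{9}\right) + 131 = - \frac{64}{9} + 131 = \frac{1115}{9}$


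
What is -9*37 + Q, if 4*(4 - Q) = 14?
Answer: -665/2 ≈ -332.50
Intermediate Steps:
Q = 1/2 (Q = 4 - 1/4*14 = 4 - 7/2 = 1/2 ≈ 0.50000)
-9*37 + Q = -9*37 + 1/2 = -333 + 1/2 = -665/2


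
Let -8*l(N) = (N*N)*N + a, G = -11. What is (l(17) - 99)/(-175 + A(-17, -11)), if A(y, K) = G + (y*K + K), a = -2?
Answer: 5703/80 ≈ 71.287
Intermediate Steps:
l(N) = ¼ - N³/8 (l(N) = -((N*N)*N - 2)/8 = -(N²*N - 2)/8 = -(N³ - 2)/8 = -(-2 + N³)/8 = ¼ - N³/8)
A(y, K) = -11 + K + K*y (A(y, K) = -11 + (y*K + K) = -11 + (K*y + K) = -11 + (K + K*y) = -11 + K + K*y)
(l(17) - 99)/(-175 + A(-17, -11)) = ((¼ - ⅛*17³) - 99)/(-175 + (-11 - 11 - 11*(-17))) = ((¼ - ⅛*4913) - 99)/(-175 + (-11 - 11 + 187)) = ((¼ - 4913/8) - 99)/(-175 + 165) = (-4911/8 - 99)/(-10) = -5703/8*(-⅒) = 5703/80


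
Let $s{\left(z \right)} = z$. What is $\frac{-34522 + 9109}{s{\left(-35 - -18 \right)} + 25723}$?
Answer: $- \frac{25413}{25706} \approx -0.9886$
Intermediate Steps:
$\frac{-34522 + 9109}{s{\left(-35 - -18 \right)} + 25723} = \frac{-34522 + 9109}{\left(-35 - -18\right) + 25723} = - \frac{25413}{\left(-35 + 18\right) + 25723} = - \frac{25413}{-17 + 25723} = - \frac{25413}{25706}$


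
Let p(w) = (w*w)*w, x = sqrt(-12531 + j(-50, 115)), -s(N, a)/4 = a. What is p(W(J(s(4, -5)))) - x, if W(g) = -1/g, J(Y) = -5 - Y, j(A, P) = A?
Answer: 1/15625 - I*sqrt(12581) ≈ 6.4e-5 - 112.17*I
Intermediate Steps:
s(N, a) = -4*a
x = I*sqrt(12581) (x = sqrt(-12531 - 50) = sqrt(-12581) = I*sqrt(12581) ≈ 112.17*I)
p(w) = w**3 (p(w) = w**2*w = w**3)
p(W(J(s(4, -5)))) - x = (-1/(-5 - (-4)*(-5)))**3 - I*sqrt(12581) = (-1/(-5 - 1*20))**3 - I*sqrt(12581) = (-1/(-5 - 20))**3 - I*sqrt(12581) = (-1/(-25))**3 - I*sqrt(12581) = (-1*(-1/25))**3 - I*sqrt(12581) = (1/25)**3 - I*sqrt(12581) = 1/15625 - I*sqrt(12581)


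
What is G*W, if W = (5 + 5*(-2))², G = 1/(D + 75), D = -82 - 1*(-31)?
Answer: 25/24 ≈ 1.0417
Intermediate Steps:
D = -51 (D = -82 + 31 = -51)
G = 1/24 (G = 1/(-51 + 75) = 1/24 ≈ 0.041667)
W = 25 (W = (5 - 10)² = (-5)² = 25)
G*W = (1/24)*25 = 25/24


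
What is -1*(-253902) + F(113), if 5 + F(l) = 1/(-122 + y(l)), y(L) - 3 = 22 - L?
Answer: 53318369/210 ≈ 2.5390e+5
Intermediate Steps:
y(L) = 25 - L (y(L) = 3 + (22 - L) = 25 - L)
F(l) = -5 + 1/(-97 - l) (F(l) = -5 + 1/(-122 + (25 - l)) = -5 + 1/(-97 - l))
-1*(-253902) + F(113) = -1*(-253902) + (-486 - 5*113)/(97 + 113) = 253902 + (-486 - 565)/210 = 253902 + (1/210)*(-1051) = 253902 - 1051/210 = 53318369/210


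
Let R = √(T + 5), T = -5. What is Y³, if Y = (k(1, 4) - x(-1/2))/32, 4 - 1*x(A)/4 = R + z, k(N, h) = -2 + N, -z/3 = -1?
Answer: -125/32768 ≈ -0.0038147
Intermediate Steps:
z = 3 (z = -3*(-1) = 3)
R = 0 (R = √(-5 + 5) = √0 = 0)
x(A) = 4 (x(A) = 16 - 4*(0 + 3) = 16 - 4*3 = 16 - 12 = 4)
Y = -5/32 (Y = ((-2 + 1) - 1*4)/32 = (-1 - 4)*(1/32) = -5*1/32 = -5/32 ≈ -0.15625)
Y³ = (-5/32)³ = -125/32768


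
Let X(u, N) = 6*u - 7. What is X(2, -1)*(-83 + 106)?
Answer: 115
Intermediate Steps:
X(u, N) = -7 + 6*u
X(2, -1)*(-83 + 106) = (-7 + 6*2)*(-83 + 106) = (-7 + 12)*23 = 5*23 = 115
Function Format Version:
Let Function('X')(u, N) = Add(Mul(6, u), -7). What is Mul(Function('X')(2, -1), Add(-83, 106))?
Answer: 115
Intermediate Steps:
Function('X')(u, N) = Add(-7, Mul(6, u))
Mul(Function('X')(2, -1), Add(-83, 106)) = Mul(Add(-7, Mul(6, 2)), Add(-83, 106)) = Mul(Add(-7, 12), 23) = Mul(5, 23) = 115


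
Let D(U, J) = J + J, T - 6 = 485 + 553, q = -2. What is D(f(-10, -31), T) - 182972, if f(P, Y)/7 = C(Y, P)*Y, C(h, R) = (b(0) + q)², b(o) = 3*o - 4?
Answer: -180884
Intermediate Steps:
b(o) = -4 + 3*o
C(h, R) = 36 (C(h, R) = ((-4 + 3*0) - 2)² = ((-4 + 0) - 2)² = (-4 - 2)² = (-6)² = 36)
T = 1044 (T = 6 + (485 + 553) = 6 + 1038 = 1044)
f(P, Y) = 252*Y (f(P, Y) = 7*(36*Y) = 252*Y)
D(U, J) = 2*J
D(f(-10, -31), T) - 182972 = 2*1044 - 182972 = 2088 - 182972 = -180884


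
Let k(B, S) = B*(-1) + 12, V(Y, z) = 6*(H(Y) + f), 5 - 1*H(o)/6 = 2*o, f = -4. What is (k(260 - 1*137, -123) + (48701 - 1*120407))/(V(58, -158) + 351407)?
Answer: -71817/347387 ≈ -0.20673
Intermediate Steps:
H(o) = 30 - 12*o
V(Y, z) = 156 - 72*Y (V(Y, z) = 6*((30 - 12*Y) - 4) = 6*(26 - 12*Y) = 156 - 72*Y)
k(B, S) = 12 - B (k(B, S) = -B + 12 = 12 - B)
(k(260 - 1*137, -123) + (48701 - 1*120407))/(V(58, -158) + 351407) = ((12 - (260 - 1*137)) + (48701 - 1*120407))/((156 - 72*58) + 351407) = ((12 - (260 - 137)) + (48701 - 120407))/((156 - 4176) + 351407) = ((12 - 1*123) - 71706)/(-4020 + 351407) = ((12 - 123) - 71706)/347387 = (-111 - 71706)*(1/347387) = -71817*1/347387 = -71817/347387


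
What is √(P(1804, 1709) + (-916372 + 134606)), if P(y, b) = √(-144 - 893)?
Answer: √(-781766 + I*√1037) ≈ 0.018 + 884.18*I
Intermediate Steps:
P(y, b) = I*√1037 (P(y, b) = √(-1037) = I*√1037)
√(P(1804, 1709) + (-916372 + 134606)) = √(I*√1037 + (-916372 + 134606)) = √(I*√1037 - 781766) = √(-781766 + I*√1037)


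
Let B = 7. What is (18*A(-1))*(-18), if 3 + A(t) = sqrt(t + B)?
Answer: 972 - 324*sqrt(6) ≈ 178.37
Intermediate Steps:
A(t) = -3 + sqrt(7 + t) (A(t) = -3 + sqrt(t + 7) = -3 + sqrt(7 + t))
(18*A(-1))*(-18) = (18*(-3 + sqrt(7 - 1)))*(-18) = (18*(-3 + sqrt(6)))*(-18) = (-54 + 18*sqrt(6))*(-18) = 972 - 324*sqrt(6)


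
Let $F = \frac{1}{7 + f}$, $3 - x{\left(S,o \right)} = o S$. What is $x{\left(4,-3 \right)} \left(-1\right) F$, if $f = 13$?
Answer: $- \frac{3}{4} \approx -0.75$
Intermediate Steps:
$x{\left(S,o \right)} = 3 - S o$ ($x{\left(S,o \right)} = 3 - o S = 3 - S o$)
$F = \frac{1}{20}$ ($F = \frac{1}{7 + 13} = \frac{1}{20} \approx 0.05$)
$x{\left(4,-3 \right)} \left(-1\right) F = \left(3 - 4 \left(-3\right)\right) \left(-1\right) \frac{1}{20} = \left(3 + 12\right) \left(-1\right) \frac{1}{20} = 15 \left(-1\right) \frac{1}{20} = \left(-15\right) \frac{1}{20} = - \frac{3}{4}$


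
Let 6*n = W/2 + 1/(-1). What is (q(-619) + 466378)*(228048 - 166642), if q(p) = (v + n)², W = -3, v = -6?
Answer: 2062147375783/72 ≈ 2.8641e+10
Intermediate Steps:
n = -5/12 (n = (-3/2 + 1/(-1))/6 = (-3*½ + 1*(-1))/6 = (-3/2 - 1)/6 = (⅙)*(-5/2) = -5/12 ≈ -0.41667)
q(p) = 5929/144 (q(p) = (-6 - 5/12)² = (-77/12)² = 5929/144)
(q(-619) + 466378)*(228048 - 166642) = (5929/144 + 466378)*(228048 - 166642) = (67164361/144)*61406 = 2062147375783/72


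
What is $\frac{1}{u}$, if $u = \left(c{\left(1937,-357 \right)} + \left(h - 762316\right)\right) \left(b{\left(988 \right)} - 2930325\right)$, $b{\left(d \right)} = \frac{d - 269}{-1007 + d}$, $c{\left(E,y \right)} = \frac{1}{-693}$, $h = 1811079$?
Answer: $- \frac{1881}{5780794763876236} \approx -3.2539 \cdot 10^{-13}$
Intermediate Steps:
$c{\left(E,y \right)} = - \frac{1}{693}$
$b{\left(d \right)} = \frac{-269 + d}{-1007 + d}$
$u = - \frac{5780794763876236}{1881}$ ($u = \left(- \frac{1}{693} + \left(1811079 - 762316\right)\right) \left(\frac{-269 + 988}{-1007 + 988} - 2930325\right) = \left(- \frac{1}{693} + 1048763\right) \left(\frac{1}{-19} \cdot 719 - 2930325\right) = \frac{726792758 \left(\left(- \frac{1}{19}\right) 719 - 2930325\right)}{693} = \frac{726792758 \left(- \frac{719}{19} - 2930325\right)}{693} = \frac{726792758}{693} \left(- \frac{55676894}{19}\right) = - \frac{5780794763876236}{1881} \approx -3.0733 \cdot 10^{12}$)
$\frac{1}{u} = \frac{1}{- \frac{5780794763876236}{1881}} = - \frac{1881}{5780794763876236}$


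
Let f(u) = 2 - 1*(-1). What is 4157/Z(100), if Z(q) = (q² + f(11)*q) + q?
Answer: 4157/10400 ≈ 0.39971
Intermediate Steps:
f(u) = 3 (f(u) = 2 + 1 = 3)
Z(q) = q² + 4*q (Z(q) = (q² + 3*q) + q = q² + 4*q)
4157/Z(100) = 4157/((100*(4 + 100))) = 4157/((100*104)) = 4157/10400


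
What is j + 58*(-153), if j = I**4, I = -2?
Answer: -8858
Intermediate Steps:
j = 16 (j = (-2)**4 = 16)
j + 58*(-153) = 16 + 58*(-153) = 16 - 8874 = -8858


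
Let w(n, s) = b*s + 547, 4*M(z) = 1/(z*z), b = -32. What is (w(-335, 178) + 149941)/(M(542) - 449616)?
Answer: -170138708352/528323978495 ≈ -0.32203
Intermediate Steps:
M(z) = 1/(4*z²) (M(z) = 1/(4*((z*z))) = 1/(4*(z²)) = 1/(4*z²))
w(n, s) = 547 - 32*s (w(n, s) = -32*s + 547 = 547 - 32*s)
(w(-335, 178) + 149941)/(M(542) - 449616) = ((547 - 32*178) + 149941)/((¼)/542² - 449616) = ((547 - 5696) + 149941)/((¼)*(1/293764) - 449616) = (-5149 + 149941)/(1/1175056 - 449616) = 144792/(-528323978495/1175056) = 144792*(-1175056/528323978495) = -170138708352/528323978495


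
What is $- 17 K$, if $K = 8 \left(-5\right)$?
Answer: $680$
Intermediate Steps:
$K = -40$
$- 17 K = \left(-17\right) \left(-40\right) = 680$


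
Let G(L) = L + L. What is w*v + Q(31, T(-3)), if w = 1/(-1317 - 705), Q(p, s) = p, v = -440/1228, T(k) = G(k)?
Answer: 9621742/310377 ≈ 31.000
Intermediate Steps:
G(L) = 2*L
T(k) = 2*k
v = -110/307 (v = -440*1/1228 = -110/307 ≈ -0.35831)
w = -1/2022 (w = 1/(-2022) = -1/2022 ≈ -0.00049456)
w*v + Q(31, T(-3)) = -1/2022*(-110/307) + 31 = 55/310377 + 31 = 9621742/310377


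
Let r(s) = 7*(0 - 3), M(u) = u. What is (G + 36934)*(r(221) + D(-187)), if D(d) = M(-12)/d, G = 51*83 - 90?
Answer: -160816455/187 ≈ -8.5998e+5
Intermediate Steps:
G = 4143 (G = 4233 - 90 = 4143)
r(s) = -21 (r(s) = 7*(-3) = -21)
D(d) = -12/d
(G + 36934)*(r(221) + D(-187)) = (4143 + 36934)*(-21 - 12/(-187)) = 41077*(-21 - 12*(-1/187)) = 41077*(-21 + 12/187) = 41077*(-3915/187) = -160816455/187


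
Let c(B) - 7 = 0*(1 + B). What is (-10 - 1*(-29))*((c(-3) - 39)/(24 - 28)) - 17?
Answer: 135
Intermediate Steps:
c(B) = 7 (c(B) = 7 + 0*(1 + B) = 7 + 0 = 7)
(-10 - 1*(-29))*((c(-3) - 39)/(24 - 28)) - 17 = (-10 - 1*(-29))*((7 - 39)/(24 - 28)) - 17 = (-10 + 29)*(-32/(-4)) - 17 = 19*(-32*(-¼)) - 17 = 19*8 - 17 = 152 - 17 = 135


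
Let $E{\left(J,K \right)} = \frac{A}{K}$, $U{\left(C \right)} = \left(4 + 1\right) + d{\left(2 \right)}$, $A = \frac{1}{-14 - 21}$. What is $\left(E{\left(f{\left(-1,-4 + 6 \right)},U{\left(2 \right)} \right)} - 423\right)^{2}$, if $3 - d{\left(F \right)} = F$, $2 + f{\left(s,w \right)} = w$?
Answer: $\frac{7890946561}{44100} \approx 1.7893 \cdot 10^{5}$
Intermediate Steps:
$f{\left(s,w \right)} = -2 + w$
$d{\left(F \right)} = 3 - F$
$A = - \frac{1}{35}$ ($A = \frac{1}{-35} = - \frac{1}{35} \approx -0.028571$)
$U{\left(C \right)} = 6$ ($U{\left(C \right)} = \left(4 + 1\right) + \left(3 - 2\right) = 5 + \left(3 - 2\right) = 5 + 1 = 6$)
$E{\left(J,K \right)} = - \frac{1}{35 K}$
$\left(E{\left(f{\left(-1,-4 + 6 \right)},U{\left(2 \right)} \right)} - 423\right)^{2} = \left(- \frac{1}{35 \cdot 6} - 423\right)^{2} = \left(\left(- \frac{1}{35}\right) \frac{1}{6} - 423\right)^{2} = \left(- \frac{1}{210} - 423\right)^{2} = \left(- \frac{88831}{210}\right)^{2} = \frac{7890946561}{44100}$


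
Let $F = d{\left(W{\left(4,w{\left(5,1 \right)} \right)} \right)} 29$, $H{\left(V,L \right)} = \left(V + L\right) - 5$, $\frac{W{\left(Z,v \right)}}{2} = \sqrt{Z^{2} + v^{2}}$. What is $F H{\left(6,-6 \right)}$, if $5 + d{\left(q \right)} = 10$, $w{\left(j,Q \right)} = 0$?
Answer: $-725$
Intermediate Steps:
$W{\left(Z,v \right)} = 2 \sqrt{Z^{2} + v^{2}}$
$d{\left(q \right)} = 5$ ($d{\left(q \right)} = -5 + 10 = 5$)
$H{\left(V,L \right)} = -5 + L + V$ ($H{\left(V,L \right)} = \left(L + V\right) - 5 = -5 + L + V$)
$F = 145$ ($F = 5 \cdot 29 = 145$)
$F H{\left(6,-6 \right)} = 145 \left(-5 - 6 + 6\right) = 145 \left(-5\right) = -725$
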